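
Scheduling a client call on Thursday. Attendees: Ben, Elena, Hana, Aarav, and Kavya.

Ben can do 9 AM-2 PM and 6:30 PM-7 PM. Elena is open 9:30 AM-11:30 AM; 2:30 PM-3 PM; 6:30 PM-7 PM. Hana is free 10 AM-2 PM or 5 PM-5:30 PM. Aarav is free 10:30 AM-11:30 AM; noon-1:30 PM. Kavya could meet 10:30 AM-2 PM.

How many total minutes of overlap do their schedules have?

Ben ∩ Elena: 09:30-11:30, 18:30-19:00.
Ben ∩ Elena ∩ Hana: 10:00-11:30.
Ben ∩ Elena ∩ Hana ∩ Aarav: 10:30-11:30.
Ben ∩ Elena ∩ Hana ∩ Aarav ∩ Kavya: 10:30-11:30.
So the common availability across everyone is 10:30-11:30.
That's a single block of 60 minutes.

60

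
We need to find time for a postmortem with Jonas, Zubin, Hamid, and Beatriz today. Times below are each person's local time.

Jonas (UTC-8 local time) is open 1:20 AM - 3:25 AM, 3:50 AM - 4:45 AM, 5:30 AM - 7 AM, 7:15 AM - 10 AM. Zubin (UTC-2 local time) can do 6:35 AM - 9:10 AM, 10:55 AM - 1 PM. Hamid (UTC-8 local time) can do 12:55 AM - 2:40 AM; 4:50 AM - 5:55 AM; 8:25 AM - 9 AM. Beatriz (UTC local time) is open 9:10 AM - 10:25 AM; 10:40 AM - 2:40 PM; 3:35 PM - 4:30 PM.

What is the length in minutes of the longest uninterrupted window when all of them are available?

Jonas in UTC: 09:20-11:25, 11:50-12:45, 13:30-15:00, 15:15-18:00 (add 8h to convert from UTC-8).
Zubin in UTC: 08:35-11:10, 12:55-15:00 (add 2h to convert from UTC-2).
Hamid in UTC: 08:55-10:40, 12:50-13:55, 16:25-17:00 (add 8h to convert from UTC-8).
Beatriz in UTC: 09:10-10:25, 10:40-14:40, 15:35-16:30.
Jonas ∩ Zubin: 09:20-11:10, 13:30-15:00.
Jonas ∩ Zubin ∩ Hamid: 09:20-10:40, 13:30-13:55.
Jonas ∩ Zubin ∩ Hamid ∩ Beatriz: 09:20-10:25, 13:30-13:55.
The longest is 09:20-10:25 at 65 minutes.

65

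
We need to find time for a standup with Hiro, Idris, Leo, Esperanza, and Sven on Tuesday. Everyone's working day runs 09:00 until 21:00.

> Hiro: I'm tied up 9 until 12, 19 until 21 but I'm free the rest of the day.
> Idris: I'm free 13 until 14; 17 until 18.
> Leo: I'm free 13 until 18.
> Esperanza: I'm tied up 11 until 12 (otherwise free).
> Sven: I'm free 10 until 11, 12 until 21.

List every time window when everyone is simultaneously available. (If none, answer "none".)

13:00-14:00, 17:00-18:00

Hiro free: 12:00-19:00 (invert busy blocks within the working day).
Idris free: 13:00-14:00, 17:00-18:00.
Leo free: 13:00-18:00.
Esperanza free: 09:00-11:00, 12:00-21:00 (invert busy blocks within the working day).
Sven free: 10:00-11:00, 12:00-21:00.
Hiro ∩ Idris: 13:00-14:00, 17:00-18:00.
Hiro ∩ Idris ∩ Leo: 13:00-14:00, 17:00-18:00.
Hiro ∩ Idris ∩ Leo ∩ Esperanza: 13:00-14:00, 17:00-18:00.
Hiro ∩ Idris ∩ Leo ∩ Esperanza ∩ Sven: 13:00-14:00, 17:00-18:00.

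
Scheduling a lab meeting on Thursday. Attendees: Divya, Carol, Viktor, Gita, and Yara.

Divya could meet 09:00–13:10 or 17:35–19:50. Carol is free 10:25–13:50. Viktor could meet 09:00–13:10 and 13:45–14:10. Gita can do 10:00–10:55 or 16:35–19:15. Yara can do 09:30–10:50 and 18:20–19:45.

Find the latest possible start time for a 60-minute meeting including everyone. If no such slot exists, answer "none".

Divya ∩ Carol: 10:25-13:10.
Divya ∩ Carol ∩ Viktor: 10:25-13:10.
Divya ∩ Carol ∩ Viktor ∩ Gita: 10:25-10:55.
Divya ∩ Carol ∩ Viktor ∩ Gita ∩ Yara: 10:25-10:50.
No common window is at least 60 minutes long.

none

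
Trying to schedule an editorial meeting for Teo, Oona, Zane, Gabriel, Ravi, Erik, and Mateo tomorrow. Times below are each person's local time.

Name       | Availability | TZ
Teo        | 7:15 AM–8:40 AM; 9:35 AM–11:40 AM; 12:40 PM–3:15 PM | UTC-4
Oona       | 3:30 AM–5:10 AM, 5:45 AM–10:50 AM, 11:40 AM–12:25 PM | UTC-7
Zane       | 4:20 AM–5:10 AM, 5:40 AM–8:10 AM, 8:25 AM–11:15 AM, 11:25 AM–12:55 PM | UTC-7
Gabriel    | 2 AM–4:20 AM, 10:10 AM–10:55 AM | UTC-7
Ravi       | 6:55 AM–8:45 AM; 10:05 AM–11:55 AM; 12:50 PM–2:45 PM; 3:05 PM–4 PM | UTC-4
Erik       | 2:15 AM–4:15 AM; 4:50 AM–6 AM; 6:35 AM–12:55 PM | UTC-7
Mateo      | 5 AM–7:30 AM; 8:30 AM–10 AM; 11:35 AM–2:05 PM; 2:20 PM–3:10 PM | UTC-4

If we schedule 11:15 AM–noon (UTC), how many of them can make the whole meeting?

3

Teo in UTC: 11:15-12:40, 13:35-15:40, 16:40-19:15 (add 4h to convert from UTC-4).
Oona in UTC: 10:30-12:10, 12:45-17:50, 18:40-19:25 (add 7h to convert from UTC-7).
Zane in UTC: 11:20-12:10, 12:40-15:10, 15:25-18:15, 18:25-19:55 (add 7h to convert from UTC-7).
Gabriel in UTC: 09:00-11:20, 17:10-17:55 (add 7h to convert from UTC-7).
Ravi in UTC: 10:55-12:45, 14:05-15:55, 16:50-18:45, 19:05-20:00 (add 4h to convert from UTC-4).
Erik in UTC: 09:15-11:15, 11:50-13:00, 13:35-19:55 (add 7h to convert from UTC-7).
Mateo in UTC: 09:00-11:30, 12:30-14:00, 15:35-18:05, 18:20-19:10 (add 4h to convert from UTC-4).
Teo, Oona, and Ravi can make the full 11:15-12:00 slot — that's 3.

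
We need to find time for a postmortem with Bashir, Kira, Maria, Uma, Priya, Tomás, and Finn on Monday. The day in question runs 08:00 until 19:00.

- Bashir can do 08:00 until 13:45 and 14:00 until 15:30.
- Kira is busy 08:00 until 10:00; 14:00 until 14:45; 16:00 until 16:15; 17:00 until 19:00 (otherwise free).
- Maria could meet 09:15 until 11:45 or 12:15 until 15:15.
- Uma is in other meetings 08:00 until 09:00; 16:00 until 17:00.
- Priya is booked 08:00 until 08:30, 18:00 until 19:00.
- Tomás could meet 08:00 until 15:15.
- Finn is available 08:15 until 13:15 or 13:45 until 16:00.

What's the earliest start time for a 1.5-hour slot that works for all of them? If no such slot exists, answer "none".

Bashir free: 08:00-13:45, 14:00-15:30.
Kira free: 10:00-14:00, 14:45-16:00, 16:15-17:00 (invert busy blocks within the working day).
Maria free: 09:15-11:45, 12:15-15:15.
Uma free: 09:00-16:00, 17:00-19:00 (invert busy blocks within the working day).
Priya free: 08:30-18:00 (invert busy blocks within the working day).
Tomás free: 08:00-15:15.
Finn free: 08:15-13:15, 13:45-16:00.
Bashir ∩ Kira: 10:00-13:45, 14:45-15:30.
Bashir ∩ Kira ∩ Maria: 10:00-11:45, 12:15-13:45, 14:45-15:15.
Bashir ∩ Kira ∩ Maria ∩ Uma: 10:00-11:45, 12:15-13:45, 14:45-15:15.
Bashir ∩ Kira ∩ Maria ∩ Uma ∩ Priya: 10:00-11:45, 12:15-13:45, 14:45-15:15.
Bashir ∩ Kira ∩ Maria ∩ Uma ∩ Priya ∩ Tomás: 10:00-11:45, 12:15-13:45, 14:45-15:15.
Bashir ∩ Kira ∩ Maria ∩ Uma ∩ Priya ∩ Tomás ∩ Finn: 10:00-11:45, 12:15-13:15, 14:45-15:15.
The first common window of at least 90 minutes is 10:00-11:45, so the earliest start is 10:00.

10:00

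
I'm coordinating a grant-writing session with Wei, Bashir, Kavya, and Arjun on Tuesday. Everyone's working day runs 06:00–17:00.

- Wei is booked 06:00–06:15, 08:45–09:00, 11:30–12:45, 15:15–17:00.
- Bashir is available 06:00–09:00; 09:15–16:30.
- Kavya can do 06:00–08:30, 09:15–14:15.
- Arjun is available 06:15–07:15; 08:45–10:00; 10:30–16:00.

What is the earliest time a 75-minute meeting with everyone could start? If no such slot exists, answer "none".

12:45

Wei free: 06:15-08:45, 09:00-11:30, 12:45-15:15 (invert busy blocks within the working day).
Bashir free: 06:00-09:00, 09:15-16:30.
Kavya free: 06:00-08:30, 09:15-14:15.
Arjun free: 06:15-07:15, 08:45-10:00, 10:30-16:00.
Wei ∩ Bashir: 06:15-08:45, 09:15-11:30, 12:45-15:15.
Wei ∩ Bashir ∩ Kavya: 06:15-08:30, 09:15-11:30, 12:45-14:15.
Wei ∩ Bashir ∩ Kavya ∩ Arjun: 06:15-07:15, 09:15-10:00, 10:30-11:30, 12:45-14:15.
The first common window of at least 75 minutes is 12:45-14:15, so the earliest start is 12:45.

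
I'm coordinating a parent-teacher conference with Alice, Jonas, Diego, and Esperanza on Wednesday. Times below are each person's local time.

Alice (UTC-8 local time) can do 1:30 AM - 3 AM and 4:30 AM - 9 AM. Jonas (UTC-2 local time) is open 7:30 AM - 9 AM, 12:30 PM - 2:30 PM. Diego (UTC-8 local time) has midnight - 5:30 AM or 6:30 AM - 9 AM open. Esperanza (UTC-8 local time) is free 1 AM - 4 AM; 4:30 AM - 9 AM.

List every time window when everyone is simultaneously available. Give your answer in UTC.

Alice in UTC: 09:30-11:00, 12:30-17:00 (add 8h to convert from UTC-8).
Jonas in UTC: 09:30-11:00, 14:30-16:30 (add 2h to convert from UTC-2).
Diego in UTC: 08:00-13:30, 14:30-17:00 (add 8h to convert from UTC-8).
Esperanza in UTC: 09:00-12:00, 12:30-17:00 (add 8h to convert from UTC-8).
Alice ∩ Jonas: 09:30-11:00, 14:30-16:30.
Alice ∩ Jonas ∩ Diego: 09:30-11:00, 14:30-16:30.
Alice ∩ Jonas ∩ Diego ∩ Esperanza: 09:30-11:00, 14:30-16:30.
So the common availability across everyone is 09:30-11:00, 14:30-16:30.

09:30-11:00, 14:30-16:30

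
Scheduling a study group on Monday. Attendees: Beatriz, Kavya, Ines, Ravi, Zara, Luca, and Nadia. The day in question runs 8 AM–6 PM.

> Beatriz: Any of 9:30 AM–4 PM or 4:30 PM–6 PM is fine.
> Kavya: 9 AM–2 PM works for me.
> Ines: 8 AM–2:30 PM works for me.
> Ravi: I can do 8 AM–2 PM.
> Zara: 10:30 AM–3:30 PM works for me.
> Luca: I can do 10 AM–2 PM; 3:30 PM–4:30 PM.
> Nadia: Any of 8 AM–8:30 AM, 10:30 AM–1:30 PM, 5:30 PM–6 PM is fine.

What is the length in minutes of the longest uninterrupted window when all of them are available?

180

Beatriz ∩ Kavya: 09:30-14:00.
Beatriz ∩ Kavya ∩ Ines: 09:30-14:00.
Beatriz ∩ Kavya ∩ Ines ∩ Ravi: 09:30-14:00.
Beatriz ∩ Kavya ∩ Ines ∩ Ravi ∩ Zara: 10:30-14:00.
Beatriz ∩ Kavya ∩ Ines ∩ Ravi ∩ Zara ∩ Luca: 10:30-14:00.
Beatriz ∩ Kavya ∩ Ines ∩ Ravi ∩ Zara ∩ Luca ∩ Nadia: 10:30-13:30.
The longest is 10:30-13:30 at 180 minutes.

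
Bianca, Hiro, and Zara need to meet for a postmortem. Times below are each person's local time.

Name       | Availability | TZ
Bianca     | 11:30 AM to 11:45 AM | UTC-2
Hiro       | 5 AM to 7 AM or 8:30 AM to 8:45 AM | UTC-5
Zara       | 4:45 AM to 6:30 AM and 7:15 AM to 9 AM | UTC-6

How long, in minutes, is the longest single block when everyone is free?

Bianca in UTC: 13:30-13:45 (add 2h to convert from UTC-2).
Hiro in UTC: 10:00-12:00, 13:30-13:45 (add 5h to convert from UTC-5).
Zara in UTC: 10:45-12:30, 13:15-15:00 (add 6h to convert from UTC-6).
Bianca ∩ Hiro: 13:30-13:45.
Bianca ∩ Hiro ∩ Zara: 13:30-13:45.
Those are the intersection windows.
The longest is 13:30-13:45 at 15 minutes.

15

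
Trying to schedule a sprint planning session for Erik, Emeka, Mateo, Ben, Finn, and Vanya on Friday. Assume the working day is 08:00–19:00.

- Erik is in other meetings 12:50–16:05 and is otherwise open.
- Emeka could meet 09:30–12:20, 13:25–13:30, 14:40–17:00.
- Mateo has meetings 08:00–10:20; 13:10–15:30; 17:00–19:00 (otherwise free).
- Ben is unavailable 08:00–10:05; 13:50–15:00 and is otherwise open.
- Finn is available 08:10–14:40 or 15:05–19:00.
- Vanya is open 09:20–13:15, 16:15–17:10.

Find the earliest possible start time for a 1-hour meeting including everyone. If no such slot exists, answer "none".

10:20

Erik free: 08:00-12:50, 16:05-19:00 (invert busy blocks within the working day).
Emeka free: 09:30-12:20, 13:25-13:30, 14:40-17:00.
Mateo free: 10:20-13:10, 15:30-17:00 (invert busy blocks within the working day).
Ben free: 10:05-13:50, 15:00-19:00 (invert busy blocks within the working day).
Finn free: 08:10-14:40, 15:05-19:00.
Vanya free: 09:20-13:15, 16:15-17:10.
Erik ∩ Emeka: 09:30-12:20, 16:05-17:00.
Erik ∩ Emeka ∩ Mateo: 10:20-12:20, 16:05-17:00.
Erik ∩ Emeka ∩ Mateo ∩ Ben: 10:20-12:20, 16:05-17:00.
Erik ∩ Emeka ∩ Mateo ∩ Ben ∩ Finn: 10:20-12:20, 16:05-17:00.
Erik ∩ Emeka ∩ Mateo ∩ Ben ∩ Finn ∩ Vanya: 10:20-12:20, 16:15-17:00.
So the common availability across everyone is 10:20-12:20, 16:15-17:00.
The first common window of at least 60 minutes is 10:20-12:20, so the earliest start is 10:20.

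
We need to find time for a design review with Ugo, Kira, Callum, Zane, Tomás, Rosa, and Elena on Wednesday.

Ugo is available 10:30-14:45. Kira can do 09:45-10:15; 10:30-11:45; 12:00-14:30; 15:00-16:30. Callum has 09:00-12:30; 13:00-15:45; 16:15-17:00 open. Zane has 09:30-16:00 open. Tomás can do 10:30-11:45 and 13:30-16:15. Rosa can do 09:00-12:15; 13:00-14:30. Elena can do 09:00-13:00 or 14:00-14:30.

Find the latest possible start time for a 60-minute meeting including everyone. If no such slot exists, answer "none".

10:45

Ugo ∩ Kira: 10:30-11:45, 12:00-14:30.
Ugo ∩ Kira ∩ Callum: 10:30-11:45, 12:00-12:30, 13:00-14:30.
Ugo ∩ Kira ∩ Callum ∩ Zane: 10:30-11:45, 12:00-12:30, 13:00-14:30.
Ugo ∩ Kira ∩ Callum ∩ Zane ∩ Tomás: 10:30-11:45, 13:30-14:30.
Ugo ∩ Kira ∩ Callum ∩ Zane ∩ Tomás ∩ Rosa: 10:30-11:45, 13:30-14:30.
Ugo ∩ Kira ∩ Callum ∩ Zane ∩ Tomás ∩ Rosa ∩ Elena: 10:30-11:45, 14:00-14:30.
The last common window of at least 60 minutes is 10:30-11:45; a 60-minute meeting can start as late as 10:45 and still end by 11:45.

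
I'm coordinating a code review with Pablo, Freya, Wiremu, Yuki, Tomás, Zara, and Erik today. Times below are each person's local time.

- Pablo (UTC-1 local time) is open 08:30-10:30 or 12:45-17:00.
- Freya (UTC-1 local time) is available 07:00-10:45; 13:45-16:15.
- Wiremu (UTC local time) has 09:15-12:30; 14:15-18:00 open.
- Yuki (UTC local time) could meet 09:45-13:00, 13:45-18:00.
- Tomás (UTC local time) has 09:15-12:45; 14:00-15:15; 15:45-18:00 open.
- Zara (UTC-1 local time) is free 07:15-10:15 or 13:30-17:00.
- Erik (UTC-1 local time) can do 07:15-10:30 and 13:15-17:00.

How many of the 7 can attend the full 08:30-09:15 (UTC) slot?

Pablo in UTC: 09:30-11:30, 13:45-18:00 (add 1h to convert from UTC-1).
Freya in UTC: 08:00-11:45, 14:45-17:15 (add 1h to convert from UTC-1).
Wiremu in UTC: 09:15-12:30, 14:15-18:00.
Yuki in UTC: 09:45-13:00, 13:45-18:00.
Tomás in UTC: 09:15-12:45, 14:00-15:15, 15:45-18:00.
Zara in UTC: 08:15-11:15, 14:30-18:00 (add 1h to convert from UTC-1).
Erik in UTC: 08:15-11:30, 14:15-18:00 (add 1h to convert from UTC-1).
Freya, Zara, and Erik can make the full 08:30-09:15 slot — that's 3.

3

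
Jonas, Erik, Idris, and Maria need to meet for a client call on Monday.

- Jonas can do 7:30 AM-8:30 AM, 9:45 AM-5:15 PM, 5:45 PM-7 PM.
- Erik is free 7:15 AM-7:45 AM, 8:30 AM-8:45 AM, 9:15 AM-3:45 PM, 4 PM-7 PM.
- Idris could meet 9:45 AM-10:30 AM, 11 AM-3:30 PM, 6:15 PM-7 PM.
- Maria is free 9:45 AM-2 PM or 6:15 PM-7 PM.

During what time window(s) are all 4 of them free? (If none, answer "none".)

09:45-10:30, 11:00-14:00, 18:15-19:00

Jonas ∩ Erik: 07:30-07:45, 09:45-15:45, 16:00-17:15, 17:45-19:00.
Jonas ∩ Erik ∩ Idris: 09:45-10:30, 11:00-15:30, 18:15-19:00.
Jonas ∩ Erik ∩ Idris ∩ Maria: 09:45-10:30, 11:00-14:00, 18:15-19:00.
So the common availability across everyone is 09:45-10:30, 11:00-14:00, 18:15-19:00.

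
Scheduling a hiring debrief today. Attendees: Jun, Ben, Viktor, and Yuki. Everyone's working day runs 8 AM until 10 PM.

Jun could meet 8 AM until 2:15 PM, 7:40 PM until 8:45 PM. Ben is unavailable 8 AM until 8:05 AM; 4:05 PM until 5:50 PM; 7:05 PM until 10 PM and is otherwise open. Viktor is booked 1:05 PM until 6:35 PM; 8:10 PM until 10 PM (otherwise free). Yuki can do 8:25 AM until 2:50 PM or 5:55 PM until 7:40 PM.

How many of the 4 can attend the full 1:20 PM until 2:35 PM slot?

Jun free: 08:00-14:15, 19:40-20:45.
Ben free: 08:05-16:05, 17:50-19:05 (invert busy blocks within the working day).
Viktor free: 08:00-13:05, 18:35-20:10 (invert busy blocks within the working day).
Yuki free: 08:25-14:50, 17:55-19:40.
Ben and Yuki can make the full 13:20-14:35 slot — that's 2.

2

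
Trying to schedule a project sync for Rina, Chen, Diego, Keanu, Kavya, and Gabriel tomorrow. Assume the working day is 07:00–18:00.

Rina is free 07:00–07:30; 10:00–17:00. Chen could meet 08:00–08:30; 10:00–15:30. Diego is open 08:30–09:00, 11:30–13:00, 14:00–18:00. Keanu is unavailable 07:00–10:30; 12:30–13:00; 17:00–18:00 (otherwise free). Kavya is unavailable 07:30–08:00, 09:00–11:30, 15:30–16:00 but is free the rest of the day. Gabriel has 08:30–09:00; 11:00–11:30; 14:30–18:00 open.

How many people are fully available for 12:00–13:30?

Rina free: 07:00-07:30, 10:00-17:00.
Chen free: 08:00-08:30, 10:00-15:30.
Diego free: 08:30-09:00, 11:30-13:00, 14:00-18:00.
Keanu free: 10:30-12:30, 13:00-17:00 (invert busy blocks within the working day).
Kavya free: 07:00-07:30, 08:00-09:00, 11:30-15:30, 16:00-18:00 (invert busy blocks within the working day).
Gabriel free: 08:30-09:00, 11:00-11:30, 14:30-18:00.
Rina, Chen, and Kavya can make the full 12:00-13:30 slot — that's 3.

3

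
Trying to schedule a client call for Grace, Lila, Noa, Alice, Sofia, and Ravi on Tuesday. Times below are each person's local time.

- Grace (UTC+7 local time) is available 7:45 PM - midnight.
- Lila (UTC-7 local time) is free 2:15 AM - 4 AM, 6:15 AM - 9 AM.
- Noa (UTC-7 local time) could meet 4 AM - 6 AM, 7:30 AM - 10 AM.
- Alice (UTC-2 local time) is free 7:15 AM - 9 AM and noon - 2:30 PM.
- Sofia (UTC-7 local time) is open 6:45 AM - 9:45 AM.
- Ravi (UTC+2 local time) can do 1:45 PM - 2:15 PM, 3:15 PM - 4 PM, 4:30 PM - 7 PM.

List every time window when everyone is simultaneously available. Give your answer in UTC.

14:30-16:00

Grace in UTC: 12:45-17:00 (subtract 7h to convert from UTC+7).
Lila in UTC: 09:15-11:00, 13:15-16:00 (add 7h to convert from UTC-7).
Noa in UTC: 11:00-13:00, 14:30-17:00 (add 7h to convert from UTC-7).
Alice in UTC: 09:15-11:00, 14:00-16:30 (add 2h to convert from UTC-2).
Sofia in UTC: 13:45-16:45 (add 7h to convert from UTC-7).
Ravi in UTC: 11:45-12:15, 13:15-14:00, 14:30-17:00 (subtract 2h to convert from UTC+2).
Grace ∩ Lila: 13:15-16:00.
Grace ∩ Lila ∩ Noa: 14:30-16:00.
Grace ∩ Lila ∩ Noa ∩ Alice: 14:30-16:00.
Grace ∩ Lila ∩ Noa ∩ Alice ∩ Sofia: 14:30-16:00.
Grace ∩ Lila ∩ Noa ∩ Alice ∩ Sofia ∩ Ravi: 14:30-16:00.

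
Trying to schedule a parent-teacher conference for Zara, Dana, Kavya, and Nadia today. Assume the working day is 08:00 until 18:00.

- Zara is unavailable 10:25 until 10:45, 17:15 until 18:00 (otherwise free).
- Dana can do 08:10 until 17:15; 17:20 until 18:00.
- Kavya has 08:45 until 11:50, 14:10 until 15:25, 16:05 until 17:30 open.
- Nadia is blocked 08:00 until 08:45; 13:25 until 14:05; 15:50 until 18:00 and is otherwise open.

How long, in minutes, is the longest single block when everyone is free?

Zara free: 08:00-10:25, 10:45-17:15 (invert busy blocks within the working day).
Dana free: 08:10-17:15, 17:20-18:00.
Kavya free: 08:45-11:50, 14:10-15:25, 16:05-17:30.
Nadia free: 08:45-13:25, 14:05-15:50 (invert busy blocks within the working day).
Zara ∩ Dana: 08:10-10:25, 10:45-17:15.
Zara ∩ Dana ∩ Kavya: 08:45-10:25, 10:45-11:50, 14:10-15:25, 16:05-17:15.
Zara ∩ Dana ∩ Kavya ∩ Nadia: 08:45-10:25, 10:45-11:50, 14:10-15:25.
The longest is 08:45-10:25 at 100 minutes.

100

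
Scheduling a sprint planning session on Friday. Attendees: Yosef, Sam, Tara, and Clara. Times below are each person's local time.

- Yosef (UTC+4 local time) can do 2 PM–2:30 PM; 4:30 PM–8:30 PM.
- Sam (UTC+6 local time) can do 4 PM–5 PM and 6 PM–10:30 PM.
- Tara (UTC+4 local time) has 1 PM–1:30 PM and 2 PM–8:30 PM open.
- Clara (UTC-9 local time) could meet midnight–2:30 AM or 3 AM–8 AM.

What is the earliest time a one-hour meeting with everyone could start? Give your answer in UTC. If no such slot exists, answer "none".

12:30

Yosef in UTC: 10:00-10:30, 12:30-16:30 (subtract 4h to convert from UTC+4).
Sam in UTC: 10:00-11:00, 12:00-16:30 (subtract 6h to convert from UTC+6).
Tara in UTC: 09:00-09:30, 10:00-16:30 (subtract 4h to convert from UTC+4).
Clara in UTC: 09:00-11:30, 12:00-17:00 (add 9h to convert from UTC-9).
Yosef ∩ Sam: 10:00-10:30, 12:30-16:30.
Yosef ∩ Sam ∩ Tara: 10:00-10:30, 12:30-16:30.
Yosef ∩ Sam ∩ Tara ∩ Clara: 10:00-10:30, 12:30-16:30.
The first common window of at least 60 minutes is 12:30-16:30, so the earliest start is 12:30.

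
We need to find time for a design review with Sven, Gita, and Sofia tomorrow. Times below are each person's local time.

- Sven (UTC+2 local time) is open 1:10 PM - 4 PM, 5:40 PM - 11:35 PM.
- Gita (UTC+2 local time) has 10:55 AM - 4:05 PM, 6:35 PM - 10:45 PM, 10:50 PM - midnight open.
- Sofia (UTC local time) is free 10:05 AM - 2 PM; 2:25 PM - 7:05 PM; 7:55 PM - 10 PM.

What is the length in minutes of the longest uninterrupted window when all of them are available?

170

Sven in UTC: 11:10-14:00, 15:40-21:35 (subtract 2h to convert from UTC+2).
Gita in UTC: 08:55-14:05, 16:35-20:45, 20:50-22:00 (subtract 2h to convert from UTC+2).
Sofia in UTC: 10:05-14:00, 14:25-19:05, 19:55-22:00.
Sven ∩ Gita: 11:10-14:00, 16:35-20:45, 20:50-21:35.
Sven ∩ Gita ∩ Sofia: 11:10-14:00, 16:35-19:05, 19:55-20:45, 20:50-21:35.
The longest is 11:10-14:00 at 170 minutes.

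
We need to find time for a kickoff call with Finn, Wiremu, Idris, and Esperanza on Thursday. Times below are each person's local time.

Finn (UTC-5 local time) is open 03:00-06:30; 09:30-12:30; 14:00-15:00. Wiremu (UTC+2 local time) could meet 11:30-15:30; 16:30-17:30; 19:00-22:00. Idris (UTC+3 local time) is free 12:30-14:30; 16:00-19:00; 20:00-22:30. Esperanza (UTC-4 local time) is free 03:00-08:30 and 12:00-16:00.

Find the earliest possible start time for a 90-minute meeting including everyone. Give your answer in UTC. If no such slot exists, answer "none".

Finn in UTC: 08:00-11:30, 14:30-17:30, 19:00-20:00 (add 5h to convert from UTC-5).
Wiremu in UTC: 09:30-13:30, 14:30-15:30, 17:00-20:00 (subtract 2h to convert from UTC+2).
Idris in UTC: 09:30-11:30, 13:00-16:00, 17:00-19:30 (subtract 3h to convert from UTC+3).
Esperanza in UTC: 07:00-12:30, 16:00-20:00 (add 4h to convert from UTC-4).
Finn ∩ Wiremu: 09:30-11:30, 14:30-15:30, 17:00-17:30, 19:00-20:00.
Finn ∩ Wiremu ∩ Idris: 09:30-11:30, 14:30-15:30, 17:00-17:30, 19:00-19:30.
Finn ∩ Wiremu ∩ Idris ∩ Esperanza: 09:30-11:30, 17:00-17:30, 19:00-19:30.
Those are the intersection windows.
The first common window of at least 90 minutes is 09:30-11:30, so the earliest start is 09:30.

09:30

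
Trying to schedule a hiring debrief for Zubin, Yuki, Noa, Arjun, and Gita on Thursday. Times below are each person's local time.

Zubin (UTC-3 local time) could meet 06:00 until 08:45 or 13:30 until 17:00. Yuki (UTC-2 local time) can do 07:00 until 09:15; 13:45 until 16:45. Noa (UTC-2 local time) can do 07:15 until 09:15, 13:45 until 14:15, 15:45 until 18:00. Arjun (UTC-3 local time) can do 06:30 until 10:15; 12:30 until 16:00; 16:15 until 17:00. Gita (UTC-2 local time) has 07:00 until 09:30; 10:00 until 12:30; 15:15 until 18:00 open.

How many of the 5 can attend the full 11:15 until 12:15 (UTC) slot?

1

Zubin in UTC: 09:00-11:45, 16:30-20:00 (add 3h to convert from UTC-3).
Yuki in UTC: 09:00-11:15, 15:45-18:45 (add 2h to convert from UTC-2).
Noa in UTC: 09:15-11:15, 15:45-16:15, 17:45-20:00 (add 2h to convert from UTC-2).
Arjun in UTC: 09:30-13:15, 15:30-19:00, 19:15-20:00 (add 3h to convert from UTC-3).
Gita in UTC: 09:00-11:30, 12:00-14:30, 17:15-20:00 (add 2h to convert from UTC-2).
Arjun can make the full 11:15-12:15 slot — that's 1.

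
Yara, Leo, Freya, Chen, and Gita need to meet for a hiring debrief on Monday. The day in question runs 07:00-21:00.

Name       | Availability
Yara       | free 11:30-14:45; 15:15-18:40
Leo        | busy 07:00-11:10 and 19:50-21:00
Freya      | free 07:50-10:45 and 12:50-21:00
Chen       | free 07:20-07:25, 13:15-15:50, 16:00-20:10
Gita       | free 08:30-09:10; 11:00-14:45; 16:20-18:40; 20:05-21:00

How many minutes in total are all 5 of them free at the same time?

230

Yara free: 11:30-14:45, 15:15-18:40.
Leo free: 11:10-19:50 (invert busy blocks within the working day).
Freya free: 07:50-10:45, 12:50-21:00.
Chen free: 07:20-07:25, 13:15-15:50, 16:00-20:10.
Gita free: 08:30-09:10, 11:00-14:45, 16:20-18:40, 20:05-21:00.
Yara ∩ Leo: 11:30-14:45, 15:15-18:40.
Yara ∩ Leo ∩ Freya: 12:50-14:45, 15:15-18:40.
Yara ∩ Leo ∩ Freya ∩ Chen: 13:15-14:45, 15:15-15:50, 16:00-18:40.
Yara ∩ Leo ∩ Freya ∩ Chen ∩ Gita: 13:15-14:45, 16:20-18:40.
Summing the common windows: 90 + 140 = 230 minutes.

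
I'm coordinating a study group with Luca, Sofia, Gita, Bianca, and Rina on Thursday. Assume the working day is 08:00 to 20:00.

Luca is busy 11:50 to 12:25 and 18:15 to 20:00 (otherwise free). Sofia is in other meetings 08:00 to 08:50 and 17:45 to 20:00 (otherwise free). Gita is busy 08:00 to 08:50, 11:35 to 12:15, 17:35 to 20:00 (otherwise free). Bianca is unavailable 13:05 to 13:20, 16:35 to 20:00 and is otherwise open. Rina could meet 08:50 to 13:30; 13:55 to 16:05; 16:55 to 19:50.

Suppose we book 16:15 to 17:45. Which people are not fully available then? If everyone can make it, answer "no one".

Bianca, Gita, Rina

Luca free: 08:00-11:50, 12:25-18:15 (invert busy blocks within the working day).
Sofia free: 08:50-17:45 (invert busy blocks within the working day).
Gita free: 08:50-11:35, 12:15-17:35 (invert busy blocks within the working day).
Bianca free: 08:00-13:05, 13:20-16:35 (invert busy blocks within the working day).
Rina free: 08:50-13:30, 13:55-16:05, 16:55-19:50.
Luca: free for 16:15-17:45. Sofia: free for 16:15-17:45. Gita: not fully free for 16:15-17:45. Bianca: not fully free for 16:15-17:45. Rina: not fully free for 16:15-17:45.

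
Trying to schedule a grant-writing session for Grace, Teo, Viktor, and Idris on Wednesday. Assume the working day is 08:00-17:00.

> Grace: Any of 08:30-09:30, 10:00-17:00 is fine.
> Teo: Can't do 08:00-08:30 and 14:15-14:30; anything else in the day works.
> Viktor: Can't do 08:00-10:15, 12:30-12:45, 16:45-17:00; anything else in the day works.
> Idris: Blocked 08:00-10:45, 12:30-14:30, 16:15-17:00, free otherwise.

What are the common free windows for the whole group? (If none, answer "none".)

10:45-12:30, 14:30-16:15

Grace free: 08:30-09:30, 10:00-17:00.
Teo free: 08:30-14:15, 14:30-17:00 (invert busy blocks within the working day).
Viktor free: 10:15-12:30, 12:45-16:45 (invert busy blocks within the working day).
Idris free: 10:45-12:30, 14:30-16:15 (invert busy blocks within the working day).
Grace ∩ Teo: 08:30-09:30, 10:00-14:15, 14:30-17:00.
Grace ∩ Teo ∩ Viktor: 10:15-12:30, 12:45-14:15, 14:30-16:45.
Grace ∩ Teo ∩ Viktor ∩ Idris: 10:45-12:30, 14:30-16:15.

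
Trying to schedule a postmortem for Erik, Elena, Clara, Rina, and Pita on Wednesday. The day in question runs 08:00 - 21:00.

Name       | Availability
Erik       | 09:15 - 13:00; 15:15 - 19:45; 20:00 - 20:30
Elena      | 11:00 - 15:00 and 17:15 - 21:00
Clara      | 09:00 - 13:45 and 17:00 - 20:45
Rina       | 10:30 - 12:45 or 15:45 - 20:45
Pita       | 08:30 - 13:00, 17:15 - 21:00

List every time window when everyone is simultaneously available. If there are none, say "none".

11:00-12:45, 17:15-19:45, 20:00-20:30

Erik ∩ Elena: 11:00-13:00, 17:15-19:45, 20:00-20:30.
Erik ∩ Elena ∩ Clara: 11:00-13:00, 17:15-19:45, 20:00-20:30.
Erik ∩ Elena ∩ Clara ∩ Rina: 11:00-12:45, 17:15-19:45, 20:00-20:30.
Erik ∩ Elena ∩ Clara ∩ Rina ∩ Pita: 11:00-12:45, 17:15-19:45, 20:00-20:30.
So the common availability across everyone is 11:00-12:45, 17:15-19:45, 20:00-20:30.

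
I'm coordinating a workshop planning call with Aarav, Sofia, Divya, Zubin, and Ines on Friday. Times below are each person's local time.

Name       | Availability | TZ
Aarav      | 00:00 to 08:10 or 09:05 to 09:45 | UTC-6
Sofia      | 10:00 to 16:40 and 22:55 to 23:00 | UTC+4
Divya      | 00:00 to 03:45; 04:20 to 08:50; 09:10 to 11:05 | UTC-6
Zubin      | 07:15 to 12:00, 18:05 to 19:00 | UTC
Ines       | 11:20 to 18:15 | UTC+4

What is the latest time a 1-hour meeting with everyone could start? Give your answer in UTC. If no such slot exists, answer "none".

Aarav in UTC: 06:00-14:10, 15:05-15:45 (add 6h to convert from UTC-6).
Sofia in UTC: 06:00-12:40, 18:55-19:00 (subtract 4h to convert from UTC+4).
Divya in UTC: 06:00-09:45, 10:20-14:50, 15:10-17:05 (add 6h to convert from UTC-6).
Zubin in UTC: 07:15-12:00, 18:05-19:00.
Ines in UTC: 07:20-14:15 (subtract 4h to convert from UTC+4).
Aarav ∩ Sofia: 06:00-12:40.
Aarav ∩ Sofia ∩ Divya: 06:00-09:45, 10:20-12:40.
Aarav ∩ Sofia ∩ Divya ∩ Zubin: 07:15-09:45, 10:20-12:00.
Aarav ∩ Sofia ∩ Divya ∩ Zubin ∩ Ines: 07:20-09:45, 10:20-12:00.
Those are the intersection windows.
The last common window of at least 60 minutes is 10:20-12:00; a 60-minute meeting can start as late as 11:00 and still end by 12:00.

11:00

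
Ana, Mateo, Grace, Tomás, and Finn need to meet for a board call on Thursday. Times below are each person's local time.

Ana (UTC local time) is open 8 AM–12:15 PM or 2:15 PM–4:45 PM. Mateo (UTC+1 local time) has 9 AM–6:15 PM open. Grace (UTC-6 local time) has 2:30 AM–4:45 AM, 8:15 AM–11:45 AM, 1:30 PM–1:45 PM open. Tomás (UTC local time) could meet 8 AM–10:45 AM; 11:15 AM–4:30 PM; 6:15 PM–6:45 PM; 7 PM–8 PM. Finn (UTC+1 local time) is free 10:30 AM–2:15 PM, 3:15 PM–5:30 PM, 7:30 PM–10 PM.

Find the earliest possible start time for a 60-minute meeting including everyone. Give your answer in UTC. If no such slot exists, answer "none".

Ana in UTC: 08:00-12:15, 14:15-16:45.
Mateo in UTC: 08:00-17:15 (subtract 1h to convert from UTC+1).
Grace in UTC: 08:30-10:45, 14:15-17:45, 19:30-19:45 (add 6h to convert from UTC-6).
Tomás in UTC: 08:00-10:45, 11:15-16:30, 18:15-18:45, 19:00-20:00.
Finn in UTC: 09:30-13:15, 14:15-16:30, 18:30-21:00 (subtract 1h to convert from UTC+1).
Ana ∩ Mateo: 08:00-12:15, 14:15-16:45.
Ana ∩ Mateo ∩ Grace: 08:30-10:45, 14:15-16:45.
Ana ∩ Mateo ∩ Grace ∩ Tomás: 08:30-10:45, 14:15-16:30.
Ana ∩ Mateo ∩ Grace ∩ Tomás ∩ Finn: 09:30-10:45, 14:15-16:30.
Those are the intersection windows.
The first common window of at least 60 minutes is 09:30-10:45, so the earliest start is 09:30.

09:30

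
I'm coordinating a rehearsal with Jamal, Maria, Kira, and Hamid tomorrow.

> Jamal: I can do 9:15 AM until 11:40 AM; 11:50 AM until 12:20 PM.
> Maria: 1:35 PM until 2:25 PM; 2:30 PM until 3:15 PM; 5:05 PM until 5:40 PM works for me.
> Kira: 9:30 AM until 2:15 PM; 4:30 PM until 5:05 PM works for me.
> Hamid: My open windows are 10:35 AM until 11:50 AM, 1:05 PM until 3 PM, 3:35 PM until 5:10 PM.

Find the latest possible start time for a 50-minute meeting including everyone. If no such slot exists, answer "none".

Jamal ∩ Maria: ∅.
Jamal ∩ Maria ∩ Kira: ∅.
Jamal ∩ Maria ∩ Kira ∩ Hamid: ∅.
There is no time when everyone is free.
No common window is at least 50 minutes long.

none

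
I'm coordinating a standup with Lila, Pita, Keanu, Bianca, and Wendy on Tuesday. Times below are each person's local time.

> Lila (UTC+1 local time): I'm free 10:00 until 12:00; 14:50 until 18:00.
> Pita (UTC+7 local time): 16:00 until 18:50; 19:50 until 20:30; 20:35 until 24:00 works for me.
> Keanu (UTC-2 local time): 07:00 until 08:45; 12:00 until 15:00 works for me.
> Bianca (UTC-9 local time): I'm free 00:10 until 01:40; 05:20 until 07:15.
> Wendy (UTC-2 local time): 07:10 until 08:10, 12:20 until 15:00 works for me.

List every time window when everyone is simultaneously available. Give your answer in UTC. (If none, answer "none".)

09:10-10:10, 14:20-16:15

Lila in UTC: 09:00-11:00, 13:50-17:00 (subtract 1h to convert from UTC+1).
Pita in UTC: 09:00-11:50, 12:50-13:30, 13:35-17:00 (subtract 7h to convert from UTC+7).
Keanu in UTC: 09:00-10:45, 14:00-17:00 (add 2h to convert from UTC-2).
Bianca in UTC: 09:10-10:40, 14:20-16:15 (add 9h to convert from UTC-9).
Wendy in UTC: 09:10-10:10, 14:20-17:00 (add 2h to convert from UTC-2).
Lila ∩ Pita: 09:00-11:00, 13:50-17:00.
Lila ∩ Pita ∩ Keanu: 09:00-10:45, 14:00-17:00.
Lila ∩ Pita ∩ Keanu ∩ Bianca: 09:10-10:40, 14:20-16:15.
Lila ∩ Pita ∩ Keanu ∩ Bianca ∩ Wendy: 09:10-10:10, 14:20-16:15.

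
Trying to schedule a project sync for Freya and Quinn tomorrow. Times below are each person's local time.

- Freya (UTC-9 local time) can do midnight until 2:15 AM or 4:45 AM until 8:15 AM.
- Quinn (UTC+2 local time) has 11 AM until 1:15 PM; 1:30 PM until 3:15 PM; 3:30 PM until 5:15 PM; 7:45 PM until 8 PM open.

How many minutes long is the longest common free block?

Freya in UTC: 09:00-11:15, 13:45-17:15 (add 9h to convert from UTC-9).
Quinn in UTC: 09:00-11:15, 11:30-13:15, 13:30-15:15, 17:45-18:00 (subtract 2h to convert from UTC+2).
Freya ∩ Quinn: 09:00-11:15, 13:45-15:15.
The longest is 09:00-11:15 at 135 minutes.

135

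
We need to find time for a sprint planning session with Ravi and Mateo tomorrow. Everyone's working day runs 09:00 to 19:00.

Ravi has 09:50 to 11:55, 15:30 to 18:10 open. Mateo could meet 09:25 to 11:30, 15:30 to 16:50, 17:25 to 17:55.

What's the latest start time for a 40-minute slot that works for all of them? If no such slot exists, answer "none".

Ravi ∩ Mateo: 09:50-11:30, 15:30-16:50, 17:25-17:55.
The last common window of at least 40 minutes is 15:30-16:50; a 40-minute meeting can start as late as 16:10 and still end by 16:50.

16:10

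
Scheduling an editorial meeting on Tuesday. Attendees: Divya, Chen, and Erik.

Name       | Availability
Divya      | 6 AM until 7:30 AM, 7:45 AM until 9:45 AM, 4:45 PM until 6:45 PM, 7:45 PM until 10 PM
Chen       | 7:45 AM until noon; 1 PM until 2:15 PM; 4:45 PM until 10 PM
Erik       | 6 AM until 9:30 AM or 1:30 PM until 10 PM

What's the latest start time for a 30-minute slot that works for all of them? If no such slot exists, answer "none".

21:30

Divya ∩ Chen: 07:45-09:45, 16:45-18:45, 19:45-22:00.
Divya ∩ Chen ∩ Erik: 07:45-09:30, 16:45-18:45, 19:45-22:00.
Those are the intersection windows.
The last common window of at least 30 minutes is 19:45-22:00; a 30-minute meeting can start as late as 21:30 and still end by 22:00.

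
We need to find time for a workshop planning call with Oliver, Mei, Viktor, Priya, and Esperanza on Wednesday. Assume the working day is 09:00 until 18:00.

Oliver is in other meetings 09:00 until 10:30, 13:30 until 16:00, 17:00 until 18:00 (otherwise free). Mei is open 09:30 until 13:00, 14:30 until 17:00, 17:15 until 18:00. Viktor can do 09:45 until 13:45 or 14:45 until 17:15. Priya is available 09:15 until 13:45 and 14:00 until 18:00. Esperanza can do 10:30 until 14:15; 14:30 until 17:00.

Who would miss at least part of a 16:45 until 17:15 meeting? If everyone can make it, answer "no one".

Esperanza, Mei, Oliver

Oliver free: 10:30-13:30, 16:00-17:00 (invert busy blocks within the working day).
Mei free: 09:30-13:00, 14:30-17:00, 17:15-18:00.
Viktor free: 09:45-13:45, 14:45-17:15.
Priya free: 09:15-13:45, 14:00-18:00.
Esperanza free: 10:30-14:15, 14:30-17:00.
Oliver: not fully free for 16:45-17:15. Mei: not fully free for 16:45-17:15. Viktor: free for 16:45-17:15. Priya: free for 16:45-17:15. Esperanza: not fully free for 16:45-17:15.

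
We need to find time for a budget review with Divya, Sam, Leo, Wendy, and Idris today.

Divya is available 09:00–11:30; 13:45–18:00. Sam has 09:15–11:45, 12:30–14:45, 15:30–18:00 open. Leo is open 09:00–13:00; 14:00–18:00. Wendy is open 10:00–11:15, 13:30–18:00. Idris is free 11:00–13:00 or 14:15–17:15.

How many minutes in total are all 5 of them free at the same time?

Divya ∩ Sam: 09:15-11:30, 13:45-14:45, 15:30-18:00.
Divya ∩ Sam ∩ Leo: 09:15-11:30, 14:00-14:45, 15:30-18:00.
Divya ∩ Sam ∩ Leo ∩ Wendy: 10:00-11:15, 14:00-14:45, 15:30-18:00.
Divya ∩ Sam ∩ Leo ∩ Wendy ∩ Idris: 11:00-11:15, 14:15-14:45, 15:30-17:15.
Summing the common windows: 15 + 30 + 105 = 150 minutes.

150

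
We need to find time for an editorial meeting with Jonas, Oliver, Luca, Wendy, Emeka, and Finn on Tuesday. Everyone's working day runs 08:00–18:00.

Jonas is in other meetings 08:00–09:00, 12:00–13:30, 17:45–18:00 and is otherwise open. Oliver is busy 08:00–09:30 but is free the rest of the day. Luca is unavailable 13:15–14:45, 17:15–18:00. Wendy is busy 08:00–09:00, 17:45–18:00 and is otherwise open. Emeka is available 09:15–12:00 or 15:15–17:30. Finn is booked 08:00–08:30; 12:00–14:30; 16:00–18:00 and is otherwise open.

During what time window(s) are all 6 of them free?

09:30-12:00, 15:15-16:00

Jonas free: 09:00-12:00, 13:30-17:45 (invert busy blocks within the working day).
Oliver free: 09:30-18:00 (invert busy blocks within the working day).
Luca free: 08:00-13:15, 14:45-17:15 (invert busy blocks within the working day).
Wendy free: 09:00-17:45 (invert busy blocks within the working day).
Emeka free: 09:15-12:00, 15:15-17:30.
Finn free: 08:30-12:00, 14:30-16:00 (invert busy blocks within the working day).
Jonas ∩ Oliver: 09:30-12:00, 13:30-17:45.
Jonas ∩ Oliver ∩ Luca: 09:30-12:00, 14:45-17:15.
Jonas ∩ Oliver ∩ Luca ∩ Wendy: 09:30-12:00, 14:45-17:15.
Jonas ∩ Oliver ∩ Luca ∩ Wendy ∩ Emeka: 09:30-12:00, 15:15-17:15.
Jonas ∩ Oliver ∩ Luca ∩ Wendy ∩ Emeka ∩ Finn: 09:30-12:00, 15:15-16:00.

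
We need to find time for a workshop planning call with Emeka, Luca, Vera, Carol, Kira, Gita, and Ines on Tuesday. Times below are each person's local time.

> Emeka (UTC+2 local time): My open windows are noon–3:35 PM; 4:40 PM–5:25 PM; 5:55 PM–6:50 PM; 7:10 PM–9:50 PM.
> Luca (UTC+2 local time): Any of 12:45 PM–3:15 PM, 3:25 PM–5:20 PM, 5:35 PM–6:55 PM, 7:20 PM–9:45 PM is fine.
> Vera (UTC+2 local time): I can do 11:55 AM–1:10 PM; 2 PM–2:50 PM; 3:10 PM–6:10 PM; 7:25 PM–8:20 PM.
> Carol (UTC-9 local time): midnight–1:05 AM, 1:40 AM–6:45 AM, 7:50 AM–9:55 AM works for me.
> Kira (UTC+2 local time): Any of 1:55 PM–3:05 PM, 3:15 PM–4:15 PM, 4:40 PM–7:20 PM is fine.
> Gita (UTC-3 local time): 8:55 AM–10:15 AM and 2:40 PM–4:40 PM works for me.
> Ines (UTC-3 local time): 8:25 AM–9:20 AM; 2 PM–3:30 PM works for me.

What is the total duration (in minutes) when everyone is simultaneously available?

20

Emeka in UTC: 10:00-13:35, 14:40-15:25, 15:55-16:50, 17:10-19:50 (subtract 2h to convert from UTC+2).
Luca in UTC: 10:45-13:15, 13:25-15:20, 15:35-16:55, 17:20-19:45 (subtract 2h to convert from UTC+2).
Vera in UTC: 09:55-11:10, 12:00-12:50, 13:10-16:10, 17:25-18:20 (subtract 2h to convert from UTC+2).
Carol in UTC: 09:00-10:05, 10:40-15:45, 16:50-18:55 (add 9h to convert from UTC-9).
Kira in UTC: 11:55-13:05, 13:15-14:15, 14:40-17:20 (subtract 2h to convert from UTC+2).
Gita in UTC: 11:55-13:15, 17:40-19:40 (add 3h to convert from UTC-3).
Ines in UTC: 11:25-12:20, 17:00-18:30 (add 3h to convert from UTC-3).
Emeka ∩ Luca: 10:45-13:15, 13:25-13:35, 14:40-15:20, 15:55-16:50, 17:20-19:45.
Emeka ∩ Luca ∩ Vera: 10:45-11:10, 12:00-12:50, 13:10-13:15, 13:25-13:35, 14:40-15:20, 15:55-16:10, 17:25-18:20.
Emeka ∩ Luca ∩ Vera ∩ Carol: 10:45-11:10, 12:00-12:50, 13:10-13:15, 13:25-13:35, 14:40-15:20, 17:25-18:20.
Emeka ∩ Luca ∩ Vera ∩ Carol ∩ Kira: 12:00-12:50, 13:25-13:35, 14:40-15:20.
Emeka ∩ Luca ∩ Vera ∩ Carol ∩ Kira ∩ Gita: 12:00-12:50.
Emeka ∩ Luca ∩ Vera ∩ Carol ∩ Kira ∩ Gita ∩ Ines: 12:00-12:20.
That's a single block of 20 minutes.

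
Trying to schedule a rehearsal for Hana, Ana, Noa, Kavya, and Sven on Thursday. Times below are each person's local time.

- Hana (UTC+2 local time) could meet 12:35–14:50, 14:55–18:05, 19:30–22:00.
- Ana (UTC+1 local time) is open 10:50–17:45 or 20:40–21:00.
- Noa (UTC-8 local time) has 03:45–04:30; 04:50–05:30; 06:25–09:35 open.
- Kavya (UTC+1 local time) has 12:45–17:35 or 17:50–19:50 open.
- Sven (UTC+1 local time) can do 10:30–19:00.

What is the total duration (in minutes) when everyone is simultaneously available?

180

Hana in UTC: 10:35-12:50, 12:55-16:05, 17:30-20:00 (subtract 2h to convert from UTC+2).
Ana in UTC: 09:50-16:45, 19:40-20:00 (subtract 1h to convert from UTC+1).
Noa in UTC: 11:45-12:30, 12:50-13:30, 14:25-17:35 (add 8h to convert from UTC-8).
Kavya in UTC: 11:45-16:35, 16:50-18:50 (subtract 1h to convert from UTC+1).
Sven in UTC: 09:30-18:00 (subtract 1h to convert from UTC+1).
Hana ∩ Ana: 10:35-12:50, 12:55-16:05, 19:40-20:00.
Hana ∩ Ana ∩ Noa: 11:45-12:30, 12:55-13:30, 14:25-16:05.
Hana ∩ Ana ∩ Noa ∩ Kavya: 11:45-12:30, 12:55-13:30, 14:25-16:05.
Hana ∩ Ana ∩ Noa ∩ Kavya ∩ Sven: 11:45-12:30, 12:55-13:30, 14:25-16:05.
Those are the intersection windows.
Summing the common windows: 45 + 35 + 100 = 180 minutes.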